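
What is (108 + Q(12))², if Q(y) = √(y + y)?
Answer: 11688 + 432*√6 ≈ 12746.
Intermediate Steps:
Q(y) = √2*√y (Q(y) = √(2*y) = √2*√y)
(108 + Q(12))² = (108 + √2*√12)² = (108 + √2*(2*√3))² = (108 + 2*√6)²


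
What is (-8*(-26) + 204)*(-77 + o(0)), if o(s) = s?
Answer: -31724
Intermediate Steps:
(-8*(-26) + 204)*(-77 + o(0)) = (-8*(-26) + 204)*(-77 + 0) = (208 + 204)*(-77) = 412*(-77) = -31724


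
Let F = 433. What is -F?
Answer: -433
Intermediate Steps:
-F = -1*433 = -433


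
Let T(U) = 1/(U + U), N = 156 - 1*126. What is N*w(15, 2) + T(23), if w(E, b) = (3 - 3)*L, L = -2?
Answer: 1/46 ≈ 0.021739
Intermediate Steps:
w(E, b) = 0 (w(E, b) = (3 - 3)*(-2) = 0*(-2) = 0)
N = 30 (N = 156 - 126 = 30)
T(U) = 1/(2*U)
N*w(15, 2) + T(23) = 30*0 + (1/2)/23 = 0 + (1/2)*(1/23) = 0 + 1/46 = 1/46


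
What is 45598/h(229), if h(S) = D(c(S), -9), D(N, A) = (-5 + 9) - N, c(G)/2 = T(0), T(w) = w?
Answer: 22799/2 ≈ 11400.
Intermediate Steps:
c(G) = 0 (c(G) = 2*0 = 0)
D(N, A) = 4 - N
h(S) = 4 (h(S) = 4 - 1*0 = 4 + 0 = 4)
45598/h(229) = 45598/4 = 45598*(1/4) = 22799/2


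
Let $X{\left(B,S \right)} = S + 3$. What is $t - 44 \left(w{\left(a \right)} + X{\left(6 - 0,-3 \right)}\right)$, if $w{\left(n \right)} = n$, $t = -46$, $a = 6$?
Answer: $-310$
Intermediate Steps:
$X{\left(B,S \right)} = 3 + S$
$t - 44 \left(w{\left(a \right)} + X{\left(6 - 0,-3 \right)}\right) = -46 - 44 \left(6 + \left(3 - 3\right)\right) = -46 - 44 \left(6 + 0\right) = -46 - 264 = -310$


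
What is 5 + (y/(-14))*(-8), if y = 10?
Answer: 75/7 ≈ 10.714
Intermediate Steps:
5 + (y/(-14))*(-8) = 5 + (10/(-14))*(-8) = 5 + (10*(-1/14))*(-8) = 5 - 5/7*(-8) = 5 + 40/7 = 75/7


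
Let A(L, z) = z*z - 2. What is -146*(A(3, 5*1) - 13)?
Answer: -1460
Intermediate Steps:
A(L, z) = -2 + z² (A(L, z) = z² - 2 = -2 + z²)
-146*(A(3, 5*1) - 13) = -146*((-2 + (5*1)²) - 13) = -146*((-2 + 5²) - 13) = -146*((-2 + 25) - 13) = -146*(23 - 13) = -146*10 = -1460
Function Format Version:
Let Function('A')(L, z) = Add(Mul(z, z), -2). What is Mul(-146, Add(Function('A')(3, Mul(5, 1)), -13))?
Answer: -1460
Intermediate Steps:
Function('A')(L, z) = Add(-2, Pow(z, 2)) (Function('A')(L, z) = Add(Pow(z, 2), -2) = Add(-2, Pow(z, 2)))
Mul(-146, Add(Function('A')(3, Mul(5, 1)), -13)) = Mul(-146, Add(Add(-2, Pow(Mul(5, 1), 2)), -13)) = Mul(-146, Add(Add(-2, Pow(5, 2)), -13)) = Mul(-146, Add(Add(-2, 25), -13)) = Mul(-146, Add(23, -13)) = Mul(-146, 10) = -1460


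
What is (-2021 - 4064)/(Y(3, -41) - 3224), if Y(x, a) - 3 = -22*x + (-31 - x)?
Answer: 6085/3321 ≈ 1.8323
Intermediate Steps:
Y(x, a) = -28 - 23*x (Y(x, a) = 3 + (-22*x + (-31 - x)) = 3 + (-31 - 23*x) = -28 - 23*x)
(-2021 - 4064)/(Y(3, -41) - 3224) = (-2021 - 4064)/((-28 - 23*3) - 3224) = -6085/((-28 - 69) - 3224) = -6085/(-97 - 3224) = -6085/(-3321) = -6085*(-1/3321) = 6085/3321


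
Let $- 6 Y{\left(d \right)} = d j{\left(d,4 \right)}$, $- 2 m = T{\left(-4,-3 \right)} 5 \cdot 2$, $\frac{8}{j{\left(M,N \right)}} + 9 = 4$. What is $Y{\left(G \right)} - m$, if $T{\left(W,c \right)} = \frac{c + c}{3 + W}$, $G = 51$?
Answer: $\frac{218}{5} \approx 43.6$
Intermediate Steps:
$j{\left(M,N \right)} = - \frac{8}{5}$ ($j{\left(M,N \right)} = \frac{8}{-9 + 4} = \frac{8}{-5} = 8 \left(- \frac{1}{5}\right) = - \frac{8}{5}$)
$T{\left(W,c \right)} = \frac{2 c}{3 + W}$
$m = -30$ ($m = - \frac{2 \left(-3\right) \frac{1}{3 - 4} \cdot 5 \cdot 2}{2} = - \frac{2 \left(-3\right) \frac{1}{-1} \cdot 5 \cdot 2}{2} = - \frac{2 \left(-3\right) \left(-1\right) 5 \cdot 2}{2} = - \frac{6 \cdot 5 \cdot 2}{2} = - \frac{30 \cdot 2}{2} = \left(- \frac{1}{2}\right) 60 = -30$)
$Y{\left(d \right)} = \frac{4 d}{15}$ ($Y{\left(d \right)} = - \frac{d \left(- \frac{8}{5}\right)}{6} = - \frac{\left(- \frac{8}{5}\right) d}{6} = \frac{4 d}{15}$)
$Y{\left(G \right)} - m = \frac{4}{15} \cdot 51 - -30 = \frac{68}{5} + 30 = \frac{218}{5}$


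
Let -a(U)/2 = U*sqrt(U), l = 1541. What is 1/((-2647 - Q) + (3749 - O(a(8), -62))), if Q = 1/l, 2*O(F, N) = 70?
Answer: 1541/1644246 ≈ 0.00093721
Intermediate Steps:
a(U) = -2*U**(3/2) (a(U) = -2*U*sqrt(U) = -2*U**(3/2))
O(F, N) = 35 (O(F, N) = (1/2)*70 = 35)
Q = 1/1541 ≈ 0.00064893
1/((-2647 - Q) + (3749 - O(a(8), -62))) = 1/((-2647 - 1*1/1541) + (3749 - 1*35)) = 1/((-2647 - 1/1541) + (3749 - 35)) = 1/(-4079028/1541 + 3714) = 1/(1644246/1541) = 1541/1644246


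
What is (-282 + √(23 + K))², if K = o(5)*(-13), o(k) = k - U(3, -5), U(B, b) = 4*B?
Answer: (282 - √114)² ≈ 73616.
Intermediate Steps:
o(k) = -12 + k (o(k) = k - 4*3 = k - 1*12 = k - 12 = -12 + k)
K = 91 (K = (-12 + 5)*(-13) = -7*(-13) = 91)
(-282 + √(23 + K))² = (-282 + √(23 + 91))² = (-282 + √114)²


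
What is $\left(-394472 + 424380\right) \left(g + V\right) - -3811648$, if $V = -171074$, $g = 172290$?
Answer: $40179776$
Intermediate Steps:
$\left(-394472 + 424380\right) \left(g + V\right) - -3811648 = \left(-394472 + 424380\right) \left(172290 - 171074\right) - -3811648 = 29908 \cdot 1216 + 3811648 = 36368128 + 3811648 = 40179776$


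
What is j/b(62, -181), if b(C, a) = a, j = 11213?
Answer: -11213/181 ≈ -61.950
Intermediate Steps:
j/b(62, -181) = 11213/(-181) = 11213*(-1/181) = -11213/181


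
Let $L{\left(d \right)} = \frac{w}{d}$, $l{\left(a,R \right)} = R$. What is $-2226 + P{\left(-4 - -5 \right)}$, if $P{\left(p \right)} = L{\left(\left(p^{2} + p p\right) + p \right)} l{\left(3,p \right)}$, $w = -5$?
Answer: $- \frac{6683}{3} \approx -2227.7$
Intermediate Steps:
$L{\left(d \right)} = - \frac{5}{d}$
$P{\left(p \right)} = - \frac{5 p}{p + 2 p^{2}}$ ($P{\left(p \right)} = - \frac{5}{\left(p^{2} + p p\right) + p} p = - \frac{5}{\left(p^{2} + p^{2}\right) + p} p = - \frac{5}{2 p^{2} + p} p = - \frac{5}{p + 2 p^{2}} p = - \frac{5 p}{p + 2 p^{2}}$)
$-2226 + P{\left(-4 - -5 \right)} = -2226 - \frac{5}{1 + 2 \left(-4 - -5\right)} = -2226 - \frac{5}{1 + 2 \left(-4 + 5\right)} = -2226 - \frac{5}{1 + 2 \cdot 1} = -2226 - \frac{5}{1 + 2} = -2226 - \frac{5}{3} = - \frac{6683}{3}$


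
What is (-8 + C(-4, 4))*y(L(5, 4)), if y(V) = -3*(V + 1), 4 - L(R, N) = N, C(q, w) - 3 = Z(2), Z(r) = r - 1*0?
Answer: 9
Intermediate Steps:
Z(r) = r (Z(r) = r + 0 = r)
C(q, w) = 5 (C(q, w) = 3 + 2 = 5)
L(R, N) = 4 - N
y(V) = -3 - 3*V (y(V) = -3*(1 + V) = -3 - 3*V)
(-8 + C(-4, 4))*y(L(5, 4)) = (-8 + 5)*(-3 - 3*(4 - 1*4)) = -3*(-3 - 3*(4 - 4)) = -3*(-3 - 3*0) = -3*(-3 + 0) = -3*(-3) = 9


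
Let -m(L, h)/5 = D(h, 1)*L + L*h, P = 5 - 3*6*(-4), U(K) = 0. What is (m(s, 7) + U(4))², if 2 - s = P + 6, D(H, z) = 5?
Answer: 23619600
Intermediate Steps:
P = 77 (P = 5 - 18*(-4) = 5 + 72 = 77)
s = -81 (s = 2 - (77 + 6) = 2 - 1*83 = 2 - 83 = -81)
m(L, h) = -25*L - 5*L*h (m(L, h) = -5*(5*L + L*h) = -25*L - 5*L*h)
(m(s, 7) + U(4))² = (-5*(-81)*(5 + 7) + 0)² = (-5*(-81)*12 + 0)² = (4860 + 0)² = 4860² = 23619600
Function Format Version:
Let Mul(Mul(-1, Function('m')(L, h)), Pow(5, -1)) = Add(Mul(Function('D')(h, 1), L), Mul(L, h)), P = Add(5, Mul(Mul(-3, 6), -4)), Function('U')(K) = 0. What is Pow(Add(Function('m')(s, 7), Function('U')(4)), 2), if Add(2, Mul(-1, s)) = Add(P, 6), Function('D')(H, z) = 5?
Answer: 23619600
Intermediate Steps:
P = 77 (P = Add(5, Mul(-18, -4)) = Add(5, 72) = 77)
s = -81 (s = Add(2, Mul(-1, Add(77, 6))) = Add(2, Mul(-1, 83)) = Add(2, -83) = -81)
Function('m')(L, h) = Add(Mul(-25, L), Mul(-5, L, h)) (Function('m')(L, h) = Mul(-5, Add(Mul(5, L), Mul(L, h))) = Add(Mul(-25, L), Mul(-5, L, h)))
Pow(Add(Function('m')(s, 7), Function('U')(4)), 2) = Pow(Add(Mul(-5, -81, Add(5, 7)), 0), 2) = Pow(Add(Mul(-5, -81, 12), 0), 2) = Pow(Add(4860, 0), 2) = Pow(4860, 2) = 23619600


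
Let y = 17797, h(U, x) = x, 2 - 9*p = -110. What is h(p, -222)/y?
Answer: -6/481 ≈ -0.012474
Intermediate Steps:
p = 112/9 (p = 2/9 - ⅑*(-110) = 2/9 + 110/9 = 112/9 ≈ 12.444)
h(p, -222)/y = -222/17797 = -222*1/17797 = -6/481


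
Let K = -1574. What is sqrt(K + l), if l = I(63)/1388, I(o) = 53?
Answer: I*sqrt(758076673)/694 ≈ 39.673*I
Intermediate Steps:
l = 53/1388 ≈ 0.038184
sqrt(K + l) = sqrt(-1574 + 53/1388) = sqrt(-2184659/1388) = I*sqrt(758076673)/694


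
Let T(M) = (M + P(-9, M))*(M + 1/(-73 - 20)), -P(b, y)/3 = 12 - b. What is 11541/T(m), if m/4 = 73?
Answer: 1073313/6218495 ≈ 0.17260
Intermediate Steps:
m = 292 (m = 4*73 = 292)
P(b, y) = -36 + 3*b (P(b, y) = -3*(12 - b) = -36 + 3*b)
T(M) = (-63 + M)*(-1/93 + M) (T(M) = (M + (-36 + 3*(-9)))*(M + 1/(-73 - 20)) = (M + (-36 - 27))*(M + 1/(-93)) = (M - 63)*(M - 1/93) = (-63 + M)*(-1/93 + M))
11541/T(m) = 11541/(21/31 + 292² - 5860/93*292) = 11541/(21/31 + 85264 - 1711120/93) = 11541/(6218495/93) = 11541*(93/6218495) = 1073313/6218495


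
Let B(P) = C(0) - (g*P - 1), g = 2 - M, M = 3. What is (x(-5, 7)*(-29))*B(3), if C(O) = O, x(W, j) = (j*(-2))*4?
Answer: 6496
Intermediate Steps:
x(W, j) = -8*j (x(W, j) = -2*j*4 = -8*j)
g = -1 (g = 2 - 1*3 = 2 - 3 = -1)
B(P) = 1 + P (B(P) = 0 - (-P - 1) = 0 - (-1 - P) = 0 + (1 + P) = 1 + P)
(x(-5, 7)*(-29))*B(3) = (-8*7*(-29))*(1 + 3) = -56*(-29)*4 = 1624*4 = 6496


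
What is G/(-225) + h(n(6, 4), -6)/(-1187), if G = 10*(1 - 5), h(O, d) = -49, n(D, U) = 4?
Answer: 11701/53415 ≈ 0.21906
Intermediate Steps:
G = -40 (G = 10*(-4) = -40)
G/(-225) + h(n(6, 4), -6)/(-1187) = -40/(-225) - 49/(-1187) = -40*(-1/225) - 49*(-1/1187) = 8/45 + 49/1187 = 11701/53415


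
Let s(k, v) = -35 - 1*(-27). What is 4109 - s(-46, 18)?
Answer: 4117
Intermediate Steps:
s(k, v) = -8 (s(k, v) = -35 + 27 = -8)
4109 - s(-46, 18) = 4109 - 1*(-8) = 4109 + 8 = 4117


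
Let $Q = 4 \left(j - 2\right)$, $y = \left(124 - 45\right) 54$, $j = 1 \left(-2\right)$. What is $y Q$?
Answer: $-68256$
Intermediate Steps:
$j = -2$
$y = 4266$ ($y = 79 \cdot 54 = 4266$)
$Q = -16$ ($Q = 4 \left(-2 - 2\right) = 4 \left(-4\right) = -16$)
$y Q = 4266 \left(-16\right) = -68256$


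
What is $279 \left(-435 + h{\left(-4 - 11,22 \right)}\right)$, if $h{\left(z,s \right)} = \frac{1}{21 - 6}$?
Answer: $- \frac{606732}{5} \approx -1.2135 \cdot 10^{5}$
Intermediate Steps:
$h{\left(z,s \right)} = \frac{1}{15}$
$279 \left(-435 + h{\left(-4 - 11,22 \right)}\right) = 279 \left(-435 + \frac{1}{15}\right) = 279 \left(- \frac{6524}{15}\right) = - \frac{606732}{5}$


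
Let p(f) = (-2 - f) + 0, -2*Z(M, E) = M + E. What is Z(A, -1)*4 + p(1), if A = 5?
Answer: -11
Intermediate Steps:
Z(M, E) = -E/2 - M/2 (Z(M, E) = -(M + E)/2 = -(E + M)/2 = -E/2 - M/2)
p(f) = -2 - f
Z(A, -1)*4 + p(1) = (-½*(-1) - ½*5)*4 + (-2 - 1*1) = (½ - 5/2)*4 + (-2 - 1) = -2*4 - 3 = -8 - 3 = -11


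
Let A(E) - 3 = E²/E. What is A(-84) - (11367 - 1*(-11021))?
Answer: -22469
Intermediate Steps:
A(E) = 3 + E (A(E) = 3 + E²/E = 3 + E)
A(-84) - (11367 - 1*(-11021)) = (3 - 84) - (11367 - 1*(-11021)) = -81 - (11367 + 11021) = -81 - 1*22388 = -81 - 22388 = -22469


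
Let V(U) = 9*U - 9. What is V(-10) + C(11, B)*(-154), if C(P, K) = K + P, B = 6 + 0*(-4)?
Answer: -2717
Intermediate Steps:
V(U) = -9 + 9*U
B = 6 (B = 6 + 0 = 6)
V(-10) + C(11, B)*(-154) = (-9 + 9*(-10)) + (6 + 11)*(-154) = (-9 - 90) + 17*(-154) = -99 - 2618 = -2717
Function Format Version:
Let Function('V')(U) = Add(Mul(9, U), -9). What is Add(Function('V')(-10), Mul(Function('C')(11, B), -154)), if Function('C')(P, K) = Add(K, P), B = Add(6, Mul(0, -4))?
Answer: -2717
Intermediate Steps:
Function('V')(U) = Add(-9, Mul(9, U))
B = 6 (B = Add(6, 0) = 6)
Add(Function('V')(-10), Mul(Function('C')(11, B), -154)) = Add(Add(-9, Mul(9, -10)), Mul(Add(6, 11), -154)) = Add(Add(-9, -90), Mul(17, -154)) = Add(-99, -2618) = -2717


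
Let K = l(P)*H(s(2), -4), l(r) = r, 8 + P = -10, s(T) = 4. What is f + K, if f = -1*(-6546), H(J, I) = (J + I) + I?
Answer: 6618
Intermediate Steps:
P = -18 (P = -8 - 10 = -18)
H(J, I) = J + 2*I (H(J, I) = (I + J) + I = J + 2*I)
f = 6546
K = 72 (K = -18*(4 + 2*(-4)) = -18*(4 - 8) = -18*(-4) = 72)
f + K = 6546 + 72 = 6618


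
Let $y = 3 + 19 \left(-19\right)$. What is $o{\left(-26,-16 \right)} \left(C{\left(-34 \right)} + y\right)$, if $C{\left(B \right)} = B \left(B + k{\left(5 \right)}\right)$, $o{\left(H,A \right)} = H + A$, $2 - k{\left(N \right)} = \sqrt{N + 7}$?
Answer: $-30660 - 2856 \sqrt{3} \approx -35607.0$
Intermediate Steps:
$k{\left(N \right)} = 2 - \sqrt{7 + N}$ ($k{\left(N \right)} = 2 - \sqrt{N + 7} = 2 - \sqrt{7 + N}$)
$y = -358$ ($y = 3 - 361 = -358$)
$o{\left(H,A \right)} = A + H$
$C{\left(B \right)} = B \left(2 + B - 2 \sqrt{3}\right)$ ($C{\left(B \right)} = B \left(B + \left(2 - \sqrt{7 + 5}\right)\right) = B \left(B + \left(2 - \sqrt{12}\right)\right) = B \left(B + \left(2 - 2 \sqrt{3}\right)\right) = B \left(2 + B - 2 \sqrt{3}\right)$)
$o{\left(-26,-16 \right)} \left(C{\left(-34 \right)} + y\right) = \left(-16 - 26\right) \left(- 34 \left(2 - 34 - 2 \sqrt{3}\right) - 358\right) = - 42 \left(- 34 \left(-32 - 2 \sqrt{3}\right) - 358\right) = - 42 \left(\left(1088 + 68 \sqrt{3}\right) - 358\right) = - 42 \left(730 + 68 \sqrt{3}\right) = -30660 - 2856 \sqrt{3}$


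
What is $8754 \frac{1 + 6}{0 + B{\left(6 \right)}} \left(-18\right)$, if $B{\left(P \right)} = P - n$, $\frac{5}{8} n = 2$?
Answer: $-393930$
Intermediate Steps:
$n = \frac{16}{5}$ ($n = \frac{8}{5} \cdot 2 = \frac{16}{5} \approx 3.2$)
$B{\left(P \right)} = - \frac{16}{5} + P$ ($B{\left(P \right)} = P - \frac{16}{5} = - \frac{16}{5} + P$)
$8754 \frac{1 + 6}{0 + B{\left(6 \right)}} \left(-18\right) = 8754 \frac{1 + 6}{0 + \left(- \frac{16}{5} + 6\right)} \left(-18\right) = 8754 \frac{7}{0 + \frac{14}{5}} \left(-18\right) = 8754 \frac{7}{\frac{14}{5}} \left(-18\right) = 8754 \cdot 7 \cdot \frac{5}{14} \left(-18\right) = 8754 \cdot \frac{5}{2} \left(-18\right) = 8754 \left(-45\right) = -393930$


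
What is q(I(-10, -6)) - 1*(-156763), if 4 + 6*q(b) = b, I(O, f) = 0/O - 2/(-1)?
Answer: 470288/3 ≈ 1.5676e+5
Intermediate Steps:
I(O, f) = 2 (I(O, f) = 0 - 2*(-1) = 0 + 2 = 2)
q(b) = -⅔ + b/6
q(I(-10, -6)) - 1*(-156763) = (-⅔ + (⅙)*2) - 1*(-156763) = (-⅔ + ⅓) + 156763 = -⅓ + 156763 = 470288/3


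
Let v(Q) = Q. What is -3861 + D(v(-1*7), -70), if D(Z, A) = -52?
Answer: -3913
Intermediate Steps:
-3861 + D(v(-1*7), -70) = -3861 - 52 = -3913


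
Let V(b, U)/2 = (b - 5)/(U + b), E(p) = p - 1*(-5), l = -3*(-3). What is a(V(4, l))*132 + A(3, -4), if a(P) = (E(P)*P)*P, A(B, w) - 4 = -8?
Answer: 24476/2197 ≈ 11.141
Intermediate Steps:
l = 9
E(p) = 5 + p (E(p) = p + 5 = 5 + p)
V(b, U) = 2*(-5 + b)/(U + b) (V(b, U) = 2*((b - 5)/(U + b)) = 2*((-5 + b)/(U + b)) = 2*(-5 + b)/(U + b))
A(B, w) = -4 (A(B, w) = 4 - 8 = -4)
a(P) = P²*(5 + P) (a(P) = ((5 + P)*P)*P = (P*(5 + P))*P = P²*(5 + P))
a(V(4, l))*132 + A(3, -4) = ((2*(-5 + 4)/(9 + 4))²*(5 + 2*(-5 + 4)/(9 + 4)))*132 - 4 = ((2*(-1)/13)²*(5 + 2*(-1)/13))*132 - 4 = ((2*(1/13)*(-1))²*(5 + 2*(1/13)*(-1)))*132 - 4 = ((-2/13)²*(5 - 2/13))*132 - 4 = ((4/169)*(63/13))*132 - 4 = (252/2197)*132 - 4 = 33264/2197 - 4 = 24476/2197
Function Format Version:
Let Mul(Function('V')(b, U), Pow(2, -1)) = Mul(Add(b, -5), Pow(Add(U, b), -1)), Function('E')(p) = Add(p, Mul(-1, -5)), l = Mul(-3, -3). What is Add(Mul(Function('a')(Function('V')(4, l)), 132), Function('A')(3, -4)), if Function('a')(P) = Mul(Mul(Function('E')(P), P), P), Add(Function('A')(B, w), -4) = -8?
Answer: Rational(24476, 2197) ≈ 11.141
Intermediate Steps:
l = 9
Function('E')(p) = Add(5, p) (Function('E')(p) = Add(p, 5) = Add(5, p))
Function('V')(b, U) = Mul(2, Pow(Add(U, b), -1), Add(-5, b)) (Function('V')(b, U) = Mul(2, Mul(Add(b, -5), Pow(Add(U, b), -1))) = Mul(2, Mul(Add(-5, b), Pow(Add(U, b), -1))) = Mul(2, Mul(Pow(Add(U, b), -1), Add(-5, b))) = Mul(2, Pow(Add(U, b), -1), Add(-5, b)))
Function('A')(B, w) = -4 (Function('A')(B, w) = Add(4, -8) = -4)
Function('a')(P) = Mul(Pow(P, 2), Add(5, P)) (Function('a')(P) = Mul(Mul(Add(5, P), P), P) = Mul(Mul(P, Add(5, P)), P) = Mul(Pow(P, 2), Add(5, P)))
Add(Mul(Function('a')(Function('V')(4, l)), 132), Function('A')(3, -4)) = Add(Mul(Mul(Pow(Mul(2, Pow(Add(9, 4), -1), Add(-5, 4)), 2), Add(5, Mul(2, Pow(Add(9, 4), -1), Add(-5, 4)))), 132), -4) = Add(Mul(Mul(Pow(Mul(2, Pow(13, -1), -1), 2), Add(5, Mul(2, Pow(13, -1), -1))), 132), -4) = Add(Mul(Mul(Pow(Mul(2, Rational(1, 13), -1), 2), Add(5, Mul(2, Rational(1, 13), -1))), 132), -4) = Add(Mul(Mul(Pow(Rational(-2, 13), 2), Add(5, Rational(-2, 13))), 132), -4) = Add(Mul(Mul(Rational(4, 169), Rational(63, 13)), 132), -4) = Add(Mul(Rational(252, 2197), 132), -4) = Add(Rational(33264, 2197), -4) = Rational(24476, 2197)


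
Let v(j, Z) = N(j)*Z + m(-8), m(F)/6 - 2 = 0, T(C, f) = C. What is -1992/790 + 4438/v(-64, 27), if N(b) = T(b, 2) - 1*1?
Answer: -498434/98355 ≈ -5.0677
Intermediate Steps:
m(F) = 12 (m(F) = 12 + 6*0 = 12 + 0 = 12)
N(b) = -1 + b (N(b) = b - 1*1 = b - 1 = -1 + b)
v(j, Z) = 12 + Z*(-1 + j) (v(j, Z) = (-1 + j)*Z + 12 = Z*(-1 + j) + 12 = 12 + Z*(-1 + j))
-1992/790 + 4438/v(-64, 27) = -1992/790 + 4438/(12 + 27*(-1 - 64)) = -1992*1/790 + 4438/(12 + 27*(-65)) = -996/395 + 4438/(12 - 1755) = -996/395 + 4438/(-1743) = -996/395 + 4438*(-1/1743) = -996/395 - 634/249 = -498434/98355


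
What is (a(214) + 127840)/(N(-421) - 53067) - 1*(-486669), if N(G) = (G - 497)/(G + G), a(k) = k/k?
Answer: 10872495667351/22340748 ≈ 4.8667e+5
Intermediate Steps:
a(k) = 1
N(G) = (-497 + G)/(2*G) (N(G) = (-497 + G)/((2*G)) = (-497 + G)*(1/(2*G)) = (-497 + G)/(2*G))
(a(214) + 127840)/(N(-421) - 53067) - 1*(-486669) = (1 + 127840)/((½)*(-497 - 421)/(-421) - 53067) - 1*(-486669) = 127841/((½)*(-1/421)*(-918) - 53067) + 486669 = 127841/(459/421 - 53067) + 486669 = 127841/(-22340748/421) + 486669 = 127841*(-421/22340748) + 486669 = -53821061/22340748 + 486669 = 10872495667351/22340748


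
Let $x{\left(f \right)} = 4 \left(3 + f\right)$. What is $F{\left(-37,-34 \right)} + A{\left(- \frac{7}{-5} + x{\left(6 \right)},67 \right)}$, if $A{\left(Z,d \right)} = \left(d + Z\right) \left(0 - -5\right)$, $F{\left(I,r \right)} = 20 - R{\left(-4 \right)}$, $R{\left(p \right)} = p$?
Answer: $546$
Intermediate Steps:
$F{\left(I,r \right)} = 24$ ($F{\left(I,r \right)} = 20 - -4 = 20 + 4 = 24$)
$x{\left(f \right)} = 12 + 4 f$
$A{\left(Z,d \right)} = 5 Z + 5 d$ ($A{\left(Z,d \right)} = \left(Z + d\right) \left(0 + 5\right) = \left(Z + d\right) 5 = 5 Z + 5 d$)
$F{\left(-37,-34 \right)} + A{\left(- \frac{7}{-5} + x{\left(6 \right)},67 \right)} = 24 + \left(5 \left(- \frac{7}{-5} + \left(12 + 4 \cdot 6\right)\right) + 5 \cdot 67\right) = 24 + \left(5 \left(\left(-7\right) \left(- \frac{1}{5}\right) + \left(12 + 24\right)\right) + 335\right) = 24 + \left(5 \left(\frac{7}{5} + 36\right) + 335\right) = 24 + \left(5 \cdot \frac{187}{5} + 335\right) = 24 + \left(187 + 335\right) = 24 + 522 = 546$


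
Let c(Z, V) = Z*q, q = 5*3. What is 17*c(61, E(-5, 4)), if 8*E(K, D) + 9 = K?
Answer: 15555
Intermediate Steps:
E(K, D) = -9/8 + K/8
q = 15
c(Z, V) = 15*Z (c(Z, V) = Z*15 = 15*Z)
17*c(61, E(-5, 4)) = 17*(15*61) = 17*915 = 15555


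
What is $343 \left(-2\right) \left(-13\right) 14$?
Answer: $124852$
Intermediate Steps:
$343 \left(-2\right) \left(-13\right) 14 = 343 \cdot 26 \cdot 14 = 343 \cdot 364 = 124852$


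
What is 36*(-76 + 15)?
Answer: -2196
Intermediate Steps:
36*(-76 + 15) = 36*(-61) = -2196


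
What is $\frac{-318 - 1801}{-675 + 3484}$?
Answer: $- \frac{2119}{2809} \approx -0.75436$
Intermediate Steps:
$\frac{-318 - 1801}{-675 + 3484} = - \frac{2119}{2809}$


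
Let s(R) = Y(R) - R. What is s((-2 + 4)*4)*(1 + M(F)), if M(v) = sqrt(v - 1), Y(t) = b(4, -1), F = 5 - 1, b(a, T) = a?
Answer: -4 - 4*sqrt(3) ≈ -10.928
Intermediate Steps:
F = 4
Y(t) = 4
M(v) = sqrt(-1 + v)
s(R) = 4 - R
s((-2 + 4)*4)*(1 + M(F)) = (4 - (-2 + 4)*4)*(1 + sqrt(-1 + 4)) = (4 - 2*4)*(1 + sqrt(3)) = (4 - 1*8)*(1 + sqrt(3)) = (4 - 8)*(1 + sqrt(3)) = -4*(1 + sqrt(3)) = -4 - 4*sqrt(3)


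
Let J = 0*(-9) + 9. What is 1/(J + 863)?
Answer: 1/872 ≈ 0.0011468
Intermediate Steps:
J = 9 (J = 0 + 9 = 9)
1/(J + 863) = 1/(9 + 863) = 1/872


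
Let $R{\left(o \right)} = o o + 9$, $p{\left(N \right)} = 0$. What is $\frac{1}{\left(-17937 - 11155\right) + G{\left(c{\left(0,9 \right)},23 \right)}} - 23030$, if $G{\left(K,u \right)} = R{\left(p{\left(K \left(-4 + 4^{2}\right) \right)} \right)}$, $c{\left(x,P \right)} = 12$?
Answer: $- \frac{669781491}{29083} \approx -23030.0$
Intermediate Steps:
$R{\left(o \right)} = 9 + o^{2}$ ($R{\left(o \right)} = o^{2} + 9 = 9 + o^{2}$)
$G{\left(K,u \right)} = 9$ ($G{\left(K,u \right)} = 9 + 0^{2} = 9 + 0 = 9$)
$\frac{1}{\left(-17937 - 11155\right) + G{\left(c{\left(0,9 \right)},23 \right)}} - 23030 = \frac{1}{\left(-17937 - 11155\right) + 9} - 23030 = \frac{1}{-29092 + 9} - 23030 = \frac{1}{-29083} - 23030 = - \frac{1}{29083} - 23030 = - \frac{669781491}{29083}$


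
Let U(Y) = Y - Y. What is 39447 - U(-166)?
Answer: 39447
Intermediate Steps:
U(Y) = 0
39447 - U(-166) = 39447 - 1*0 = 39447 + 0 = 39447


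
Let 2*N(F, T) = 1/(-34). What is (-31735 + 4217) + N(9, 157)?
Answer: -1871225/68 ≈ -27518.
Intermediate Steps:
N(F, T) = -1/68 (N(F, T) = (½)/(-34) = (½)*(-1/34) = -1/68)
(-31735 + 4217) + N(9, 157) = (-31735 + 4217) - 1/68 = -27518 - 1/68 = -1871225/68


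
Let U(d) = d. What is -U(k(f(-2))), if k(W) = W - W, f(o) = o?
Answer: 0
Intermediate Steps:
k(W) = 0
-U(k(f(-2))) = -1*0 = 0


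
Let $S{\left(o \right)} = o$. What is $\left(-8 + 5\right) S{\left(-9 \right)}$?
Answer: $27$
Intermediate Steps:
$\left(-8 + 5\right) S{\left(-9 \right)} = \left(-8 + 5\right) \left(-9\right) = \left(-3\right) \left(-9\right) = 27$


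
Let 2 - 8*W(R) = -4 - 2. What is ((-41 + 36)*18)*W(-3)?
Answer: -90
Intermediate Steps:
W(R) = 1 (W(R) = ¼ - (-4 - 2)/8 = ¼ - ⅛*(-6) = ¼ + ¾ = 1)
((-41 + 36)*18)*W(-3) = ((-41 + 36)*18)*1 = -5*18*1 = -90*1 = -90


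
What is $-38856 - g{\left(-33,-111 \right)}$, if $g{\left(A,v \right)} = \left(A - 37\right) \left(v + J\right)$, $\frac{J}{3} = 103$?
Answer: $-24996$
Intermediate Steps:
$J = 309$ ($J = 3 \cdot 103 = 309$)
$g{\left(A,v \right)} = \left(-37 + A\right) \left(309 + v\right)$ ($g{\left(A,v \right)} = \left(A - 37\right) \left(v + 309\right) = \left(-37 + A\right) \left(309 + v\right)$)
$-38856 - g{\left(-33,-111 \right)} = -38856 - \left(-11433 - -4107 + 309 \left(-33\right) - -3663\right) = -38856 - \left(-11433 + 4107 - 10197 + 3663\right) = -38856 - -13860 = -38856 + 13860 = -24996$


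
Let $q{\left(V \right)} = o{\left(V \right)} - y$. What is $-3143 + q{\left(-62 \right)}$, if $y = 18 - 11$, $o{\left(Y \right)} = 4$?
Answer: $-3146$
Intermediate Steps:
$y = 7$
$q{\left(V \right)} = -3$ ($q{\left(V \right)} = 4 - 7 = -3$)
$-3143 + q{\left(-62 \right)} = -3143 - 3 = -3146$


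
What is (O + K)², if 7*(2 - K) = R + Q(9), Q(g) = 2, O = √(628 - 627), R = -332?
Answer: 123201/49 ≈ 2514.3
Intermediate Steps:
O = 1 (O = √1 = 1)
K = 344/7 (K = 2 - (-332 + 2)/7 = 2 - ⅐*(-330) = 2 + 330/7 = 344/7 ≈ 49.143)
(O + K)² = (1 + 344/7)² = (351/7)² = 123201/49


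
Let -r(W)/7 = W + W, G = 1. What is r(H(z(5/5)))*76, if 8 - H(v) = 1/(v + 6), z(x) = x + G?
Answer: -8379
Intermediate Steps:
z(x) = 1 + x (z(x) = x + 1 = 1 + x)
H(v) = 8 - 1/(6 + v) (H(v) = 8 - 1/(v + 6) = 8 - 1/(6 + v))
r(W) = -14*W (r(W) = -7*(W + W) = -14*W)
r(H(z(5/5)))*76 = -14*(47 + 8*(1 + 5/5))/(6 + (1 + 5/5))*76 = -14*(47 + 8*(1 + 5*(1/5)))/(6 + (1 + 5*(1/5)))*76 = -14*(47 + 8*(1 + 1))/(6 + (1 + 1))*76 = -14*(47 + 8*2)/(6 + 2)*76 = -14*(47 + 16)/8*76 = -7*63/4*76 = -14*63/8*76 = -441/4*76 = -8379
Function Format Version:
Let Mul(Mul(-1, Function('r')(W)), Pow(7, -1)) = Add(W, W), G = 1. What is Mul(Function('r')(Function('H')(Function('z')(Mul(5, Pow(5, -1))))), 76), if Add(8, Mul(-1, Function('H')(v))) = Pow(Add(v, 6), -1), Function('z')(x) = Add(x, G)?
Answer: -8379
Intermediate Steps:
Function('z')(x) = Add(1, x) (Function('z')(x) = Add(x, 1) = Add(1, x))
Function('H')(v) = Add(8, Mul(-1, Pow(Add(6, v), -1))) (Function('H')(v) = Add(8, Mul(-1, Pow(Add(v, 6), -1))) = Add(8, Mul(-1, Pow(Add(6, v), -1))))
Function('r')(W) = Mul(-14, W) (Function('r')(W) = Mul(-7, Add(W, W)) = Mul(-7, Mul(2, W)) = Mul(-14, W))
Mul(Function('r')(Function('H')(Function('z')(Mul(5, Pow(5, -1))))), 76) = Mul(Mul(-14, Mul(Pow(Add(6, Add(1, Mul(5, Pow(5, -1)))), -1), Add(47, Mul(8, Add(1, Mul(5, Pow(5, -1))))))), 76) = Mul(Mul(-14, Mul(Pow(Add(6, Add(1, Mul(5, Rational(1, 5)))), -1), Add(47, Mul(8, Add(1, Mul(5, Rational(1, 5))))))), 76) = Mul(Mul(-14, Mul(Pow(Add(6, Add(1, 1)), -1), Add(47, Mul(8, Add(1, 1))))), 76) = Mul(Mul(-14, Mul(Pow(Add(6, 2), -1), Add(47, Mul(8, 2)))), 76) = Mul(Mul(-14, Mul(Pow(8, -1), Add(47, 16))), 76) = Mul(Mul(-14, Mul(Rational(1, 8), 63)), 76) = Mul(Mul(-14, Rational(63, 8)), 76) = Mul(Rational(-441, 4), 76) = -8379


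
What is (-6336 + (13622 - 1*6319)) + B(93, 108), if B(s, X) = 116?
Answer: 1083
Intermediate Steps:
(-6336 + (13622 - 1*6319)) + B(93, 108) = (-6336 + (13622 - 1*6319)) + 116 = (-6336 + (13622 - 6319)) + 116 = (-6336 + 7303) + 116 = 967 + 116 = 1083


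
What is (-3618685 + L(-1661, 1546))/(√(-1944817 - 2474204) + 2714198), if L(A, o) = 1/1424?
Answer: -6993141242459461/5245215143984200 + 5153007439*I*√4419021/10490430287968400 ≈ -1.3332 + 0.0010326*I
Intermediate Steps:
L(A, o) = 1/1424
(-3618685 + L(-1661, 1546))/(√(-1944817 - 2474204) + 2714198) = (-3618685 + 1/1424)/(√(-1944817 - 2474204) + 2714198) = -5153007439/(1424*(√(-4419021) + 2714198)) = -5153007439/(1424*(I*√4419021 + 2714198)) = -5153007439/(1424*(2714198 + I*√4419021))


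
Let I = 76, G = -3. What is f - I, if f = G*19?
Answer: -133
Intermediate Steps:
f = -57 (f = -3*19 = -57)
f - I = -57 - 1*76 = -57 - 76 = -133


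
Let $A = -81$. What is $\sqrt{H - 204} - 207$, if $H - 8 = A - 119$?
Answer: $-207 + 6 i \sqrt{11} \approx -207.0 + 19.9 i$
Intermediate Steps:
$H = -192$ ($H = 8 - 200 = -192$)
$\sqrt{H - 204} - 207 = \sqrt{-192 - 204} - 207 = \sqrt{-396} - 207 = 6 i \sqrt{11} - 207 = -207 + 6 i \sqrt{11}$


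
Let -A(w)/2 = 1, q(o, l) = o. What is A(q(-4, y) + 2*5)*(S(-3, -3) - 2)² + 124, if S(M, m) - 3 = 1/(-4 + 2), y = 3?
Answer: 247/2 ≈ 123.50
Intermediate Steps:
S(M, m) = 5/2 (S(M, m) = 3 + 1/(-4 + 2) = 3 + 1/(-2) = 3 - ½ = 5/2)
A(w) = -2 (A(w) = -2*1 = -2)
A(q(-4, y) + 2*5)*(S(-3, -3) - 2)² + 124 = -2*(5/2 - 2)² + 124 = -2*(½)² + 124 = -2*¼ + 124 = -½ + 124 = 247/2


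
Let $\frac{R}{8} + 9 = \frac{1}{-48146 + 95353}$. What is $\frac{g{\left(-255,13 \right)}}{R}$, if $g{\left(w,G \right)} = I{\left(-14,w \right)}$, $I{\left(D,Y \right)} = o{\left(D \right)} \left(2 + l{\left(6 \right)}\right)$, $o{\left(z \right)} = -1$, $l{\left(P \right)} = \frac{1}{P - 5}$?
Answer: $\frac{141621}{3398896} \approx 0.041667$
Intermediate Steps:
$l{\left(P \right)} = \frac{1}{-5 + P}$
$I{\left(D,Y \right)} = -3$ ($I{\left(D,Y \right)} = - (2 + \frac{1}{-5 + 6}) = - (\frac{2 + 1^{-1}}{1}) = - (2 + 1) = \left(-1\right) 3 = -3$)
$g{\left(w,G \right)} = -3$
$R = - \frac{3398896}{47207}$ ($R = -72 + \frac{8}{-48146 + 95353} = -72 + \frac{8}{47207} = - \frac{3398896}{47207} \approx -72.0$)
$\frac{g{\left(-255,13 \right)}}{R} = - \frac{3}{- \frac{3398896}{47207}} = \left(-3\right) \left(- \frac{47207}{3398896}\right) = \frac{141621}{3398896}$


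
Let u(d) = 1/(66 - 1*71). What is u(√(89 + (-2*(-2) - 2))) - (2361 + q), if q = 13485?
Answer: -79231/5 ≈ -15846.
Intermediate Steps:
u(d) = -⅕ (u(d) = 1/(66 - 71) = 1/(-5) = -⅕)
u(√(89 + (-2*(-2) - 2))) - (2361 + q) = -⅕ - (2361 + 13485) = -⅕ - 1*15846 = -⅕ - 15846 = -79231/5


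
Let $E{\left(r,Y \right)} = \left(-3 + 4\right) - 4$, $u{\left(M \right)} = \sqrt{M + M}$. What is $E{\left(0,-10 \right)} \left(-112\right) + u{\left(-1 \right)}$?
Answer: $336 + i \sqrt{2} \approx 336.0 + 1.4142 i$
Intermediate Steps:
$u{\left(M \right)} = \sqrt{2} \sqrt{M}$ ($u{\left(M \right)} = \sqrt{2 M} = \sqrt{2} \sqrt{M}$)
$E{\left(r,Y \right)} = -3$ ($E{\left(r,Y \right)} = 1 - 4 = -3$)
$E{\left(0,-10 \right)} \left(-112\right) + u{\left(-1 \right)} = \left(-3\right) \left(-112\right) + \sqrt{2} \sqrt{-1} = 336 + \sqrt{2} i = 336 + i \sqrt{2}$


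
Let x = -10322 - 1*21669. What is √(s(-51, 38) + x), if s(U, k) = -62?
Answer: I*√32053 ≈ 179.03*I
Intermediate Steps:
x = -31991 (x = -10322 - 21669 = -31991)
√(s(-51, 38) + x) = √(-62 - 31991) = √(-32053) = I*√32053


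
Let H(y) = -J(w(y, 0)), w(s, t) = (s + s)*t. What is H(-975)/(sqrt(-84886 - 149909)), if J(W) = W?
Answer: 0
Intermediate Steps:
w(s, t) = 2*s*t (w(s, t) = (2*s)*t = 2*s*t)
H(y) = 0 (H(y) = -2*y*0 = -1*0 = 0)
H(-975)/(sqrt(-84886 - 149909)) = 0/(sqrt(-84886 - 149909)) = 0/(sqrt(-234795)) = 0/((I*sqrt(234795))) = 0*(-I*sqrt(234795)/234795) = 0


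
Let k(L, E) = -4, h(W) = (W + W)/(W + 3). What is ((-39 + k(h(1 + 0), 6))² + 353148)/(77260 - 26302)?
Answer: 354997/50958 ≈ 6.9665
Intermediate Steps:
h(W) = 2*W/(3 + W) (h(W) = (2*W)/(3 + W) = 2*W/(3 + W))
((-39 + k(h(1 + 0), 6))² + 353148)/(77260 - 26302) = ((-39 - 4)² + 353148)/(77260 - 26302) = ((-43)² + 353148)/50958 = (1849 + 353148)*(1/50958) = 354997*(1/50958) = 354997/50958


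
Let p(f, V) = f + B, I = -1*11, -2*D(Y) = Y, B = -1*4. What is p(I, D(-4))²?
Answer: 225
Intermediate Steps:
B = -4
D(Y) = -Y/2
I = -11
p(f, V) = -4 + f (p(f, V) = f - 4 = -4 + f)
p(I, D(-4))² = (-4 - 11)² = (-15)² = 225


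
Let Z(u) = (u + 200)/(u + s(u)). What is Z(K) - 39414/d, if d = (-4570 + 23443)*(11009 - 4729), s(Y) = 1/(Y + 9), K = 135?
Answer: 952792709671/384032459340 ≈ 2.4810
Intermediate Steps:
s(Y) = 1/(9 + Y)
Z(u) = (200 + u)/(u + 1/(9 + u)) (Z(u) = (u + 200)/(u + 1/(9 + u)) = (200 + u)/(u + 1/(9 + u)))
d = 118522440 (d = 18873*6280 = 118522440)
Z(K) - 39414/d = (9 + 135)*(200 + 135)/(1 + 135*(9 + 135)) - 39414/118522440 = 144*335/(1 + 135*144) - 39414/118522440 = 144*335/(1 + 19440) - 1*6569/19753740 = 144*335/19441 - 6569/19753740 = (1/19441)*144*335 - 6569/19753740 = 48240/19441 - 6569/19753740 = 952792709671/384032459340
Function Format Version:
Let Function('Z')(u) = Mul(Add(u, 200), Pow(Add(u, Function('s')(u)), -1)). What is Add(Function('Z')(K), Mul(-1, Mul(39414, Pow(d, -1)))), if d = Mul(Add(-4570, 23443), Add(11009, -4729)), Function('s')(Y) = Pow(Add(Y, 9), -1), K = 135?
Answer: Rational(952792709671, 384032459340) ≈ 2.4810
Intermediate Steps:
Function('s')(Y) = Pow(Add(9, Y), -1)
Function('Z')(u) = Mul(Pow(Add(u, Pow(Add(9, u), -1)), -1), Add(200, u)) (Function('Z')(u) = Mul(Add(u, 200), Pow(Add(u, Pow(Add(9, u), -1)), -1)) = Mul(Add(200, u), Pow(Add(u, Pow(Add(9, u), -1)), -1)) = Mul(Pow(Add(u, Pow(Add(9, u), -1)), -1), Add(200, u)))
d = 118522440 (d = Mul(18873, 6280) = 118522440)
Add(Function('Z')(K), Mul(-1, Mul(39414, Pow(d, -1)))) = Add(Mul(Pow(Add(1, Mul(135, Add(9, 135))), -1), Add(9, 135), Add(200, 135)), Mul(-1, Mul(39414, Pow(118522440, -1)))) = Add(Mul(Pow(Add(1, Mul(135, 144)), -1), 144, 335), Mul(-1, Mul(39414, Rational(1, 118522440)))) = Add(Mul(Pow(Add(1, 19440), -1), 144, 335), Mul(-1, Rational(6569, 19753740))) = Add(Mul(Pow(19441, -1), 144, 335), Rational(-6569, 19753740)) = Add(Mul(Rational(1, 19441), 144, 335), Rational(-6569, 19753740)) = Add(Rational(48240, 19441), Rational(-6569, 19753740)) = Rational(952792709671, 384032459340)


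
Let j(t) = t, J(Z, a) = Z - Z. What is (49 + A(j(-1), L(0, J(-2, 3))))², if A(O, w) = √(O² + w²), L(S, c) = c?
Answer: 2500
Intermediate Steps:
J(Z, a) = 0
(49 + A(j(-1), L(0, J(-2, 3))))² = (49 + √((-1)² + 0²))² = (49 + √(1 + 0))² = (49 + √1)² = (49 + 1)² = 50² = 2500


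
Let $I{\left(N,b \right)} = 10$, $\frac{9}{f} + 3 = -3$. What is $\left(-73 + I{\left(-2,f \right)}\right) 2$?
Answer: $-126$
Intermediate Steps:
$f = - \frac{3}{2}$ ($f = \frac{9}{-3 - 3} = \frac{9}{-6} = 9 \left(- \frac{1}{6}\right) = - \frac{3}{2} \approx -1.5$)
$\left(-73 + I{\left(-2,f \right)}\right) 2 = \left(-73 + 10\right) 2 = \left(-63\right) 2 = -126$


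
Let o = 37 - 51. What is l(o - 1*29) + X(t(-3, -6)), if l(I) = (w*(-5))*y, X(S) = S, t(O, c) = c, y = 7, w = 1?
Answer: -41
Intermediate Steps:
o = -14
l(I) = -35 (l(I) = (1*(-5))*7 = -5*7 = -35)
l(o - 1*29) + X(t(-3, -6)) = -35 - 6 = -41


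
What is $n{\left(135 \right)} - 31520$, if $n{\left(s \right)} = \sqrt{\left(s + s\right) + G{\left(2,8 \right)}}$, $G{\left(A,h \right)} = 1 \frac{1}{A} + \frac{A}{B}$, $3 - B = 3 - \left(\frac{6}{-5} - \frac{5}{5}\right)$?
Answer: $-31520 + \frac{3 \sqrt{14498}}{22} \approx -31504.0$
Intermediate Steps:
$B = - \frac{11}{5}$ ($B = 3 - \left(3 - \left(\frac{6}{-5} - \frac{5}{5}\right)\right) = 3 - \left(3 - \left(6 \left(- \frac{1}{5}\right) - 1\right)\right) = 3 - \left(3 - \left(- \frac{6}{5} - 1\right)\right) = 3 - \left(3 - - \frac{11}{5}\right) = 3 - \left(3 + \frac{11}{5}\right) = 3 - \frac{26}{5} = - \frac{11}{5} \approx -2.2$)
$G{\left(A,h \right)} = \frac{1}{A} - \frac{5 A}{11}$ ($G{\left(A,h \right)} = 1 \frac{1}{A} + \frac{A}{- \frac{11}{5}} = \frac{1}{A} + A \left(- \frac{5}{11}\right) = \frac{1}{A} - \frac{5 A}{11}$)
$n{\left(s \right)} = \sqrt{- \frac{9}{22} + 2 s}$ ($n{\left(s \right)} = \sqrt{\left(s + s\right) + \left(\frac{1}{2} - \frac{10}{11}\right)} = \sqrt{2 s + \left(\frac{1}{2} - \frac{10}{11}\right)} = \sqrt{2 s - \frac{9}{22}} = \sqrt{- \frac{9}{22} + 2 s}$)
$n{\left(135 \right)} - 31520 = \frac{\sqrt{-198 + 968 \cdot 135}}{22} - 31520 = \frac{\sqrt{-198 + 130680}}{22} - 31520 = \frac{\sqrt{130482}}{22} - 31520 = \frac{3 \sqrt{14498}}{22} - 31520 = -31520 + \frac{3 \sqrt{14498}}{22}$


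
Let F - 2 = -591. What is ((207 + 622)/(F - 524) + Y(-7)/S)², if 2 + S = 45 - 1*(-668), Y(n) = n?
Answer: 39628864900/69580415961 ≈ 0.56954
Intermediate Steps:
F = -589 (F = 2 - 591 = -589)
S = 711 (S = -2 + (45 - 1*(-668)) = -2 + (45 + 668) = -2 + 713 = 711)
((207 + 622)/(F - 524) + Y(-7)/S)² = ((207 + 622)/(-589 - 524) - 7/711)² = (829/(-1113) - 7*1/711)² = (829*(-1/1113) - 7/711)² = (-829/1113 - 7/711)² = (-199070/263781)² = 39628864900/69580415961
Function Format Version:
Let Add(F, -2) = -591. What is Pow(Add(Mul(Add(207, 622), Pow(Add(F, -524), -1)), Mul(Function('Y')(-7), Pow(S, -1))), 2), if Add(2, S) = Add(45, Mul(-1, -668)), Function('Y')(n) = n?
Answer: Rational(39628864900, 69580415961) ≈ 0.56954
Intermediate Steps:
F = -589 (F = Add(2, -591) = -589)
S = 711 (S = Add(-2, Add(45, Mul(-1, -668))) = Add(-2, Add(45, 668)) = Add(-2, 713) = 711)
Pow(Add(Mul(Add(207, 622), Pow(Add(F, -524), -1)), Mul(Function('Y')(-7), Pow(S, -1))), 2) = Pow(Add(Mul(Add(207, 622), Pow(Add(-589, -524), -1)), Mul(-7, Pow(711, -1))), 2) = Pow(Add(Mul(829, Pow(-1113, -1)), Mul(-7, Rational(1, 711))), 2) = Pow(Add(Mul(829, Rational(-1, 1113)), Rational(-7, 711)), 2) = Pow(Add(Rational(-829, 1113), Rational(-7, 711)), 2) = Pow(Rational(-199070, 263781), 2) = Rational(39628864900, 69580415961)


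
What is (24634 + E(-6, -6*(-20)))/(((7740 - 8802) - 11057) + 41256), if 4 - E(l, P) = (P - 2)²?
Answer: 10714/29137 ≈ 0.36771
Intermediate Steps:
E(l, P) = 4 - (-2 + P)² (E(l, P) = 4 - (P - 2)² = 4 - (-2 + P)²)
(24634 + E(-6, -6*(-20)))/(((7740 - 8802) - 11057) + 41256) = (24634 + (-6*(-20))*(4 - (-6)*(-20)))/(((7740 - 8802) - 11057) + 41256) = (24634 + 120*(4 - 1*120))/((-1062 - 11057) + 41256) = (24634 + 120*(4 - 120))/(-12119 + 41256) = (24634 + 120*(-116))/29137 = (24634 - 13920)*(1/29137) = 10714*(1/29137) = 10714/29137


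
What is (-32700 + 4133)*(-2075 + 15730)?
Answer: -390082385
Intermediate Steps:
(-32700 + 4133)*(-2075 + 15730) = -28567*13655 = -390082385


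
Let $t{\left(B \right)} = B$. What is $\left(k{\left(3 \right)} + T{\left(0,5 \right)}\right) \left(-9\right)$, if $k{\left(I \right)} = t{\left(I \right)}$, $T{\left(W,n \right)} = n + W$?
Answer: $-72$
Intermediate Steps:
$T{\left(W,n \right)} = W + n$
$k{\left(I \right)} = I$
$\left(k{\left(3 \right)} + T{\left(0,5 \right)}\right) \left(-9\right) = \left(3 + \left(0 + 5\right)\right) \left(-9\right) = \left(3 + 5\right) \left(-9\right) = 8 \left(-9\right) = -72$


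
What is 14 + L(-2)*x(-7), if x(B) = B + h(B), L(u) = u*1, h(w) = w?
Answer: 42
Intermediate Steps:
L(u) = u
x(B) = 2*B (x(B) = B + B = 2*B)
14 + L(-2)*x(-7) = 14 - 4*(-7) = 14 - 2*(-14) = 14 + 28 = 42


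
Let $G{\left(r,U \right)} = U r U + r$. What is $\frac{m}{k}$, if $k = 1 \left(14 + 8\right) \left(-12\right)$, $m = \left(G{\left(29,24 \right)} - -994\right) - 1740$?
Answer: $- \frac{5329}{88} \approx -60.557$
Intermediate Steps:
$G{\left(r,U \right)} = r + r U^{2}$ ($G{\left(r,U \right)} = r U^{2} + r = r + r U^{2}$)
$m = 15987$ ($m = \left(29 \left(1 + 24^{2}\right) - -994\right) - 1740 = \left(29 \left(1 + 576\right) + 994\right) - 1740 = \left(29 \cdot 577 + 994\right) - 1740 = \left(16733 + 994\right) - 1740 = 17727 - 1740 = 15987$)
$k = -264$ ($k = 1 \cdot 22 \left(-12\right) = 1 \left(-264\right) = -264$)
$\frac{m}{k} = \frac{15987}{-264} = 15987 \left(- \frac{1}{264}\right) = - \frac{5329}{88}$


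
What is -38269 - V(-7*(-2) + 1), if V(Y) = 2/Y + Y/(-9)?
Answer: -574012/15 ≈ -38267.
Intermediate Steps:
V(Y) = 2/Y - Y/9 (V(Y) = 2/Y + Y*(-1/9) = 2/Y - Y/9)
-38269 - V(-7*(-2) + 1) = -38269 - (2/(-7*(-2) + 1) - (-7*(-2) + 1)/9) = -38269 - (2/(14 + 1) - (14 + 1)/9) = -38269 - (2/15 - 1/9*15) = -38269 - (2*(1/15) - 5/3) = -38269 - (2/15 - 5/3) = -38269 - 1*(-23/15) = -38269 + 23/15 = -574012/15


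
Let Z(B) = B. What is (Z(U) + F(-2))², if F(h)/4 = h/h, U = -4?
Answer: 0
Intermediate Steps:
F(h) = 4 (F(h) = 4*(h/h) = 4*1 = 4)
(Z(U) + F(-2))² = (-4 + 4)² = 0² = 0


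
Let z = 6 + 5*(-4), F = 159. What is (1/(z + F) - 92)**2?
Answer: 177928921/21025 ≈ 8462.7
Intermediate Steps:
z = -14 (z = 6 - 20 = -14)
(1/(z + F) - 92)**2 = (1/(-14 + 159) - 92)**2 = (1/145 - 92)**2 = (-13339/145)**2 = 177928921/21025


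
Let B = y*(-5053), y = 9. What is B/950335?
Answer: -45477/950335 ≈ -0.047854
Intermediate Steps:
B = -45477 (B = 9*(-5053) = -45477)
B/950335 = -45477/950335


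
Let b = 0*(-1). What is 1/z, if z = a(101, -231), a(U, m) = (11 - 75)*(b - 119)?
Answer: 1/7616 ≈ 0.00013130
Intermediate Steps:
b = 0
a(U, m) = 7616 (a(U, m) = (11 - 75)*(0 - 119) = -64*(-119) = 7616)
z = 7616
1/z = 1/7616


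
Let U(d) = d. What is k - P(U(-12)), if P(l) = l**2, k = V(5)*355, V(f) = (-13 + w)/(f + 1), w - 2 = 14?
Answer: 67/2 ≈ 33.500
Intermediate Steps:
w = 16 (w = 2 + 14 = 16)
V(f) = 3/(1 + f) (V(f) = (-13 + 16)/(f + 1) = 3/(1 + f))
k = 355/2 (k = (3/(1 + 5))*355 = (3/6)*355 = (3*(1/6))*355 = (1/2)*355 = 355/2 ≈ 177.50)
k - P(U(-12)) = 355/2 - 1*(-12)**2 = 355/2 - 1*144 = 355/2 - 144 = 67/2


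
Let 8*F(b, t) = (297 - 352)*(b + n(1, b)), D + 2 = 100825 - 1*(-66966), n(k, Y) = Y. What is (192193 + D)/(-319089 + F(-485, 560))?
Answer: -1439928/1249681 ≈ -1.1522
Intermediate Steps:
D = 167789 (D = -2 + (100825 - 1*(-66966)) = -2 + (100825 + 66966) = -2 + 167791 = 167789)
F(b, t) = -55*b/4 (F(b, t) = ((297 - 352)*(b + b))/8 = (-110*b)/8 = -55*b/4)
(192193 + D)/(-319089 + F(-485, 560)) = (192193 + 167789)/(-319089 - 55/4*(-485)) = 359982/(-319089 + 26675/4) = 359982/(-1249681/4) = 359982*(-4/1249681) = -1439928/1249681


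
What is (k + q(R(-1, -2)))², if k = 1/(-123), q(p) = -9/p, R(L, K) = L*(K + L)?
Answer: 136900/15129 ≈ 9.0488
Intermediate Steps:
k = -1/123 ≈ -0.0081301
(k + q(R(-1, -2)))² = (-1/123 - 9*(-1/(-2 - 1)))² = (-1/123 - 9/((-1*(-3))))² = (-1/123 - 9/3)² = (-1/123 - 9*⅓)² = (-1/123 - 3)² = (-370/123)² = 136900/15129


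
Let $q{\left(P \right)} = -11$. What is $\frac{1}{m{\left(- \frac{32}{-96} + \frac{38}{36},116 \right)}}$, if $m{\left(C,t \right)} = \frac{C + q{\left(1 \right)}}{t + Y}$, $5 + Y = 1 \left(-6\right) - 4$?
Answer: $- \frac{1818}{173} \approx -10.509$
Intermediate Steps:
$Y = -15$ ($Y = -5 + \left(1 \left(-6\right) - 4\right) = -5 - 10 = -15$)
$m{\left(C,t \right)} = \frac{-11 + C}{-15 + t}$ ($m{\left(C,t \right)} = \frac{C - 11}{t - 15} = \frac{-11 + C}{-15 + t}$)
$\frac{1}{m{\left(- \frac{32}{-96} + \frac{38}{36},116 \right)}} = \frac{1}{\frac{1}{-15 + 116} \left(-11 + \left(- \frac{32}{-96} + \frac{38}{36}\right)\right)} = \frac{1}{\frac{1}{101} \left(-11 + \left(\left(-32\right) \left(- \frac{1}{96}\right) + 38 \cdot \frac{1}{36}\right)\right)} = \frac{1}{\frac{1}{101} \left(-11 + \left(\frac{1}{3} + \frac{19}{18}\right)\right)} = \frac{1}{\frac{1}{101} \left(-11 + \frac{25}{18}\right)} = \frac{1}{\frac{1}{101} \left(- \frac{173}{18}\right)} = \frac{1}{- \frac{173}{1818}} = - \frac{1818}{173}$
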